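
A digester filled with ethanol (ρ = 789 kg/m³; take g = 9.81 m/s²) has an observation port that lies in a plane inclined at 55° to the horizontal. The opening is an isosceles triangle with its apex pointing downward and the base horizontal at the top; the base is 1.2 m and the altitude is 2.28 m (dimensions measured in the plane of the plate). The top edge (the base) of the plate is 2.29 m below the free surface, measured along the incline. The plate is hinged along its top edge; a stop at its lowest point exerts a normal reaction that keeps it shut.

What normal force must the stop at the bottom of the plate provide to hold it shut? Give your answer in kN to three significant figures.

γ = ρg = 789 × 9.81 / 1000 = 7.74009 kN/m³.
Let θ = 55° be the plate's angle to the horizontal; measure y along the incline from where the plane meets the free surface. Vertical depth h = y·sinθ with sinθ = 0.819152.
With the apex down, the centroid sits h/3 = 2.28/3 = 0.76 m below the base (the top edge), so y_c = 2.29 + 0.76 = 3.05 m and h_c = 3.05 × 0.819152 = 2.49841 m.
A = ½ × 1.2 × 2.28 = 1.368 m².
Resultant F = γ·h_c·A = 7.74009 × 2.49841 × 1.368 = 26.4543 kN.
I_c = b·h³/36 = 1.2 × 2.28³/36 = 0.395078 m⁴.
Centre of pressure: y_p = y_c + I_c/(y_c·A) = 3.05 + 0.395078/(3.05 × 1.368) = 3.05 + 0.0946884 = 3.14469 m along the plane.
The resultant acts 0.76 + 0.0946884 = 0.854688 m (along the plate) below the hinge at the top edge, so the moment about the hinge is M = F × 0.854688 = 26.4543 × 0.854688 = 22.6102 kN·m.
A normal force at the bottom, 2.28 m from the hinge, must supply this moment: P = 22.6102/2.28 = 9.91675 kN.

P ≈ 9.92 kN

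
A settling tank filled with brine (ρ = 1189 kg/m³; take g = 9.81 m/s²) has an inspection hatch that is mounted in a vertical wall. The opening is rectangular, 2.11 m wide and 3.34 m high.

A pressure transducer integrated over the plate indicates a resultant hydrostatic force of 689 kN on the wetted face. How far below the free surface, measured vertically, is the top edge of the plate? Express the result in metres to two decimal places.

γ = ρg = 1189 × 9.81 / 1000 = 11.66409 kN/m³.
A = 2.11 × 3.34 = 7.0474 m².
From F = γ·h_c·A, the centroid depth is h_c = 689/(11.66409 × 7.0474) = 8.38184 m.
The centroid lies 3.34/2 = 1.67 m below the top edge, so the top edge sits at h_top = 8.38184 − 1.67 = 6.71184 m below the surface.

d_top ≈ 6.71 m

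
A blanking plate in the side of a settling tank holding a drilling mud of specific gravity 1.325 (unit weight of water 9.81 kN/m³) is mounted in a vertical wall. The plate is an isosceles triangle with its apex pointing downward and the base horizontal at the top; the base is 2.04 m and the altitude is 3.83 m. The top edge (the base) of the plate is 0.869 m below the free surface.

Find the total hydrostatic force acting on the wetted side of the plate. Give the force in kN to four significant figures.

F ≈ 109.0 kN

γ = 1.325 × 9.81 = 12.99825 kN/m³.
With the apex down, the centroid sits h/3 = 3.83/3 = 1.27667 m below the base (the top edge), so the centroid depth is h_c = 0.869 + 1.27667 = 2.14567 m.
A = ½ × 2.04 × 3.83 = 3.9066 m².
Resultant F = γ·h_c·A = 12.99825 × 2.14567 × 3.9066 = 108.955 kN.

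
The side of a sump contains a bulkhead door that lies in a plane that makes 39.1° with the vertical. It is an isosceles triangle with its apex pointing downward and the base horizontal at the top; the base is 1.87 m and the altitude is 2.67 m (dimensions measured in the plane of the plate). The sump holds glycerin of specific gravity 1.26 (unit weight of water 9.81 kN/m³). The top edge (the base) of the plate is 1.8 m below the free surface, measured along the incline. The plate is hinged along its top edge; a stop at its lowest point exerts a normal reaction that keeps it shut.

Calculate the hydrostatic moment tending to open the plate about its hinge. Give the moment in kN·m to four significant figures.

M ≈ 66.82 kN·m

γ = 1.26 × 9.81 = 12.3606 kN/m³.
The plate makes 39.1° with the vertical, i.e. θ = 90° − 39.1° = 50.9° to the horizontal. Measuring y along the incline from the free-surface line, vertical depth h = y·sinθ with sinθ = 0.776046.
With the apex down, the centroid sits h/3 = 2.67/3 = 0.89 m below the base (the top edge), so y_c = 1.8 + 0.89 = 2.69 m and h_c = 2.69 × 0.776046 = 2.08756 m.
A = ½ × 1.87 × 2.67 = 2.49645 m².
Resultant F = γ·h_c·A = 12.3606 × 2.08756 × 2.49645 = 64.4171 kN.
I_c = b·h³/36 = 1.87 × 2.67³/36 = 0.988719 m⁴.
Centre of pressure: y_p = y_c + I_c/(y_c·A) = 2.69 + 0.988719/(2.69 × 2.49645) = 2.69 + 0.14723 = 2.83723 m along the plane.
The resultant acts 0.89 + 0.14723 = 1.03723 m (along the plate) below the hinge at the top edge, so the moment about the hinge is M = F × 1.03723 = 64.4171 × 1.03723 = 66.8153 kN·m.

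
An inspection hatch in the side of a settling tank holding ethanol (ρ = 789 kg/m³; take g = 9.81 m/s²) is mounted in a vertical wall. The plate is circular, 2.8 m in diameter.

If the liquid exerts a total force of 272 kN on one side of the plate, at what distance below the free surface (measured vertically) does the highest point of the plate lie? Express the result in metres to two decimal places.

γ = ρg = 789 × 9.81 / 1000 = 7.74009 kN/m³.
A = π(1.4)² = 6.15752 m².
From F = γ·h_c·A, the centroid depth is h_c = 272/(7.74009 × 6.15752) = 5.70712 m.
The centroid is at the centre, 1.4 m below the top of the plate, so the highest point sits at h_top = 5.70712 − 1.4 = 4.30712 m below the surface.

d_top ≈ 4.31 m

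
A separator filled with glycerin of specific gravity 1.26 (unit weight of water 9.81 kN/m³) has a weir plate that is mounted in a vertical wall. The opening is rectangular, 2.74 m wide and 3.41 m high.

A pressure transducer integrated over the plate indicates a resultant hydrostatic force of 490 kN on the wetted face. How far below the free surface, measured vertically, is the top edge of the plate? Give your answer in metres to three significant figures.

γ = 1.26 × 9.81 = 12.3606 kN/m³.
A = 2.74 × 3.41 = 9.3434 m².
From F = γ·h_c·A, the centroid depth is h_c = 490/(12.3606 × 9.3434) = 4.24279 m.
The centroid lies 3.41/2 = 1.705 m below the top edge, so the top edge sits at h_top = 4.24279 − 1.705 = 2.53779 m below the surface.

d_top ≈ 2.54 m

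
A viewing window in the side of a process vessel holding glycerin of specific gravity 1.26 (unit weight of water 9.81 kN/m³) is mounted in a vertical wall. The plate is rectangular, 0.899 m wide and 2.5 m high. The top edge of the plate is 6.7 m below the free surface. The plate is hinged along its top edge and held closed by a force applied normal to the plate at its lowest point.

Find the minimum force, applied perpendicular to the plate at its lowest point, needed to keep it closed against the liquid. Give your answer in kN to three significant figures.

P ≈ 116 kN

γ = 1.26 × 9.81 = 12.3606 kN/m³.
The centroid lies 2.5/2 = 1.25 m below the top edge, so the centroid depth is h_c = 6.7 + 1.25 = 7.95 m.
A = 0.899 × 2.5 = 2.2475 m².
Resultant F = γ·h_c·A = 12.3606 × 7.95 × 2.2475 = 220.855 kN.
I_c = b·h³/12 = 0.899 × 2.5³/12 = 1.17057 m⁴.
Centre of pressure: y_p = y_c + I_c/(y_c·A) = 7.95 + 1.17057/(7.95 × 2.2475) = 7.95 + 0.0655135 = 8.01551 m along the plane.
The resultant acts 1.25 + 0.0655135 = 1.31551 m (along the plate) below the hinge at the top edge, so the moment about the hinge is M = F × 1.31551 = 220.855 × 1.31551 = 290.537 kN·m.
A normal force at the bottom, 2.5 m from the hinge, must supply this moment: P = 290.537/2.5 = 116.215 kN.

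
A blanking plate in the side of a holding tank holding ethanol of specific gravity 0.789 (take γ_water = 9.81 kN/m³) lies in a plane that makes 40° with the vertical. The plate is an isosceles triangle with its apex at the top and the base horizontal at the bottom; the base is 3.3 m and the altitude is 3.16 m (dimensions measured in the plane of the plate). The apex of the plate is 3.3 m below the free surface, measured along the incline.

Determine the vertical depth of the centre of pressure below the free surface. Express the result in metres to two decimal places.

h_p = 4.22 m

γ = 0.789 × 9.81 = 7.74009 kN/m³.
The plate makes 40° with the vertical, i.e. θ = 90° − 40° = 50° to the horizontal. Measuring y along the incline from the free-surface line, vertical depth h = y·sinθ with sinθ = 0.766044.
With the apex up, the centroid sits 2h/3 = 2 × 3.16/3 = 2.10667 m below the apex, so y_c = 3.3 + 2.10667 = 5.40667 m and h_c = 5.40667 × 0.766044 = 4.14175 m.
A = ½ × 3.3 × 3.16 = 5.214 m².
Resultant F = γ·h_c·A = 7.74009 × 4.14175 × 5.214 = 167.148 kN.
I_c = b·h³/36 = 3.3 × 3.16³/36 = 2.8925 m⁴.
Centre of pressure: y_p = y_c + I_c/(y_c·A) = 5.40667 + 2.8925/(5.40667 × 5.214) = 5.40667 + 0.102606 = 5.50928 m along the plane.
Vertically, h_p = y_p·sinθ = 5.50928 × 0.766044 = 4.22035 m.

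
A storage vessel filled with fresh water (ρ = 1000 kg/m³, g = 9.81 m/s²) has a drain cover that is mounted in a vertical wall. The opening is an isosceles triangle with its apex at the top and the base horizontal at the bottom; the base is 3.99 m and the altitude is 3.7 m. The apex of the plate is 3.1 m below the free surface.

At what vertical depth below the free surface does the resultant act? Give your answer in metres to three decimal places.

h_p = 5.703 m

γ = ρg = 1000 × 9.81 = 9810 N/m³ = 9.81 kN/m³.
With the apex up, the centroid sits 2h/3 = 2 × 3.7/3 = 2.46667 m below the apex, so the centroid depth is h_c = 3.1 + 2.46667 = 5.56667 m.
A = ½ × 3.99 × 3.7 = 7.3815 m².
Resultant F = γ·h_c·A = 9.81 × 5.56667 × 7.3815 = 403.097 kN.
I_c = b·h³/36 = 3.99 × 3.7³/36 = 5.61404 m⁴.
Centre of pressure: y_p = y_c + I_c/(y_c·A) = 5.56667 + 5.61404/(5.56667 × 7.3815) = 5.56667 + 0.136627 = 5.7033 m along the plane.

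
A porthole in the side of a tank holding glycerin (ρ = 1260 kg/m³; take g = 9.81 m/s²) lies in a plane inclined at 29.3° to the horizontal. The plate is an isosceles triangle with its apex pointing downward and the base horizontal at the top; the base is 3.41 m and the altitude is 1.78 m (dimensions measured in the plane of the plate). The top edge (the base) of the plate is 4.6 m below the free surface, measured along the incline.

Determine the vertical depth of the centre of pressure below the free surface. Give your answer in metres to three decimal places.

h_p = 2.558 m

γ = ρg = 1260 × 9.81 / 1000 = 12.3606 kN/m³.
Let θ = 29.3° be the plate's angle to the horizontal; measure y along the incline from where the plane meets the free surface. Vertical depth h = y·sinθ with sinθ = 0.489382.
With the apex down, the centroid sits h/3 = 1.78/3 = 0.593333 m below the base (the top edge), so y_c = 4.6 + 0.593333 = 5.19333 m and h_c = 5.19333 × 0.489382 = 2.54152 m.
A = ½ × 3.41 × 1.78 = 3.0349 m².
Resultant F = γ·h_c·A = 12.3606 × 2.54152 × 3.0349 = 95.3405 kN.
I_c = b·h³/36 = 3.41 × 1.78³/36 = 0.53421 m⁴.
Centre of pressure: y_p = y_c + I_c/(y_c·A) = 5.19333 + 0.53421/(5.19333 × 3.0349) = 5.19333 + 0.0338939 = 5.22722 m along the plane.
Vertically, h_p = y_p·sinθ = 5.22722 × 0.489382 = 2.55811 m.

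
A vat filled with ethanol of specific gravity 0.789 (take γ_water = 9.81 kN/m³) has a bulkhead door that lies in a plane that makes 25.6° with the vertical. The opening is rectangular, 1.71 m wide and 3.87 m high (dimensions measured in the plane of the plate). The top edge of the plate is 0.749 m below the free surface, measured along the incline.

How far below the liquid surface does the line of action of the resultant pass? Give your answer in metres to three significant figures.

h_p = 2.84 m

γ = 0.789 × 9.81 = 7.74009 kN/m³.
The plate makes 25.6° with the vertical, i.e. θ = 90° − 25.6° = 64.4° to the horizontal. Measuring y along the incline from the free-surface line, vertical depth h = y·sinθ with sinθ = 0.901833.
The centroid lies 3.87/2 = 1.935 m below the top edge, so y_c = 0.749 + 1.935 = 2.684 m and h_c = 2.684 × 0.901833 = 2.42052 m.
A = 1.71 × 3.87 = 6.6177 m².
Resultant F = γ·h_c·A = 7.74009 × 2.42052 × 6.6177 = 123.983 kN.
I_c = b·h³/12 = 1.71 × 3.87³/12 = 8.25939 m⁴.
Centre of pressure: y_p = y_c + I_c/(y_c·A) = 2.684 + 8.25939/(2.684 × 6.6177) = 2.684 + 0.465006 = 3.14901 m along the plane.
Vertically, h_p = y_p·sinθ = 3.14901 × 0.901833 = 2.83988 m.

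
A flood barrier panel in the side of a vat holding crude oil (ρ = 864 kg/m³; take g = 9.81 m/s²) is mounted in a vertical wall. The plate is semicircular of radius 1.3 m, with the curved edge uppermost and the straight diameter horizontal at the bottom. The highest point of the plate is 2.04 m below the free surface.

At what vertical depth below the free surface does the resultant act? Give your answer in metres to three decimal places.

h_p = 2.831 m

γ = ρg = 864 × 9.81 / 1000 = 8.47584 kN/m³.
The centroid lies 4r/(3π) = 0.551737 m above the diameter, so r − 4r/(3π) = 1.3 − 0.551737 = 0.748263 m below the topmost point, so the centroid depth is h_c = 2.04 + 0.748263 = 2.78826 m.
A = πr²/2 = π × 1.3²/2 = 2.65465 m².
Resultant F = γ·h_c·A = 8.47584 × 2.78826 × 2.65465 = 62.7369 kN.
I_c = (π/8 − 8/(9π))·r⁴ = 0.109757 × 1.3⁴ = 0.313477 m⁴.
Centre of pressure: y_p = y_c + I_c/(y_c·A) = 2.78826 + 0.313477/(2.78826 × 2.65465) = 2.78826 + 0.0423511 = 2.83061 m along the plane.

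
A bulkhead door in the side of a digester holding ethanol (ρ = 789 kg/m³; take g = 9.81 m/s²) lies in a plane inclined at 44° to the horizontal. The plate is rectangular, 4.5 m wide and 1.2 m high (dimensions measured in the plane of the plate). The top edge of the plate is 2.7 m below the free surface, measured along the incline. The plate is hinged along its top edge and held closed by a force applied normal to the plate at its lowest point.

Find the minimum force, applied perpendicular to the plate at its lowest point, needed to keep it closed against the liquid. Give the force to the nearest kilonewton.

P ≈ 51 kN

γ = ρg = 789 × 9.81 / 1000 = 7.74009 kN/m³.
Let θ = 44° be the plate's angle to the horizontal; measure y along the incline from where the plane meets the free surface. Vertical depth h = y·sinθ with sinθ = 0.694658.
The centroid lies 1.2/2 = 0.6 m below the top edge, so y_c = 2.7 + 0.6 = 3.3 m and h_c = 3.3 × 0.694658 = 2.29237 m.
A = 4.5 × 1.2 = 5.4 m².
Resultant F = γ·h_c·A = 7.74009 × 2.29237 × 5.4 = 95.813 kN.
I_c = b·h³/12 = 4.5 × 1.2³/12 = 0.648 m⁴.
Centre of pressure: y_p = y_c + I_c/(y_c·A) = 3.3 + 0.648/(3.3 × 5.4) = 3.3 + 0.0363636 = 3.33636 m along the plane.
The resultant acts 0.6 + 0.0363636 = 0.636364 m (along the plate) below the hinge at the top edge, so the moment about the hinge is M = F × 0.636364 = 95.813 × 0.636364 = 60.9719 kN·m.
A normal force at the bottom, 1.2 m from the hinge, must supply this moment: P = 60.9719/1.2 = 50.8099 kN.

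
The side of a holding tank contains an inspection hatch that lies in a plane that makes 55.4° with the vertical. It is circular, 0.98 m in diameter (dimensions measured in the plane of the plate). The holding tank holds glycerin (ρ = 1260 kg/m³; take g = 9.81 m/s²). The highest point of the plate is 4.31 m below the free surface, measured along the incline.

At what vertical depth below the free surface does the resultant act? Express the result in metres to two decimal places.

h_p = 2.73 m

γ = ρg = 1260 × 9.81 / 1000 = 12.3606 kN/m³.
The plate makes 55.4° with the vertical, i.e. θ = 90° − 55.4° = 34.6° to the horizontal. Measuring y along the incline from the free-surface line, vertical depth h = y·sinθ with sinθ = 0.567844.
The centroid is at the centre, 0.49 m below the top of the plate, so y_c = 4.31 + 0.49 = 4.8 m and h_c = 4.8 × 0.567844 = 2.72565 m.
A = π(0.49)² = 0.754296 m².
Resultant F = γ·h_c·A = 12.3606 × 2.72565 × 0.754296 = 25.4127 kN.
I_c = πr⁴/4 = π × 0.49⁴/4 = 0.0452766 m⁴.
Centre of pressure: y_p = y_c + I_c/(y_c·A) = 4.8 + 0.0452766/(4.8 × 0.754296) = 4.8 + 0.0125052 = 4.81251 m along the plane.
Vertically, h_p = y_p·sinθ = 4.81251 × 0.567844 = 2.73275 m.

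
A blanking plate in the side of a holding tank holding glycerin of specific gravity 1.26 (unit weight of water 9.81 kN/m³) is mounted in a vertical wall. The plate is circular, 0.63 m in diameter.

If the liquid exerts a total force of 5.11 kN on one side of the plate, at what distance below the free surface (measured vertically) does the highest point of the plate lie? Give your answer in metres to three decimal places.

γ = 1.26 × 9.81 = 12.3606 kN/m³.
A = π(0.315)² = 0.311725 m².
From F = γ·h_c·A, the centroid depth is h_c = 5.11/(12.3606 × 0.311725) = 1.3262 m.
The centroid is at the centre, 0.315 m below the top of the plate, so the highest point sits at h_top = 1.3262 − 0.315 = 1.0112 m below the surface.

d_top ≈ 1.011 m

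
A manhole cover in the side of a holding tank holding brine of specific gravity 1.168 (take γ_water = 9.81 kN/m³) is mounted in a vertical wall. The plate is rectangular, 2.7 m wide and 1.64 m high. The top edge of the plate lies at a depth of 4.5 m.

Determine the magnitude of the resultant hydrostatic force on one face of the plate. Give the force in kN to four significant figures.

F ≈ 269.9 kN

γ = 1.168 × 9.81 = 11.45808 kN/m³.
The centroid lies 1.64/2 = 0.82 m below the top edge, so the centroid depth is h_c = 4.5 + 0.82 = 5.32 m.
A = 2.7 × 1.64 = 4.428 m².
Resultant F = γ·h_c·A = 11.45808 × 5.32 × 4.428 = 269.918 kN.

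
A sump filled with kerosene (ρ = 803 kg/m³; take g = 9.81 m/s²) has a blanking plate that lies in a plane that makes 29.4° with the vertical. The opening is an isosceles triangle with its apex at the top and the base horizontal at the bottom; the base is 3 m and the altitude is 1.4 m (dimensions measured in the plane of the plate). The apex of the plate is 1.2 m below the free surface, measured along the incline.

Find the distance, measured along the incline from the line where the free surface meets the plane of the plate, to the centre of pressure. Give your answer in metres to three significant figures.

γ = ρg = 803 × 9.81 / 1000 = 7.87743 kN/m³.
The plate makes 29.4° with the vertical, i.e. θ = 90° − 29.4° = 60.6° to the horizontal. Measuring y along the incline from the free-surface line, vertical depth h = y·sinθ with sinθ = 0.871214.
With the apex up, the centroid sits 2h/3 = 2 × 1.4/3 = 0.933333 m below the apex, so y_c = 1.2 + 0.933333 = 2.13333 m and h_c = 2.13333 × 0.871214 = 1.85859 m.
A = ½ × 3 × 1.4 = 2.1 m².
Resultant F = γ·h_c·A = 7.87743 × 1.85859 × 2.1 = 30.7459 kN.
I_c = b·h³/36 = 3 × 1.4³/36 = 0.228667 m⁴.
Centre of pressure: y_p = y_c + I_c/(y_c·A) = 2.13333 + 0.228667/(2.13333 × 2.1) = 2.13333 + 0.0510418 = 2.18437 m along the plane.

y_p = 2.18 m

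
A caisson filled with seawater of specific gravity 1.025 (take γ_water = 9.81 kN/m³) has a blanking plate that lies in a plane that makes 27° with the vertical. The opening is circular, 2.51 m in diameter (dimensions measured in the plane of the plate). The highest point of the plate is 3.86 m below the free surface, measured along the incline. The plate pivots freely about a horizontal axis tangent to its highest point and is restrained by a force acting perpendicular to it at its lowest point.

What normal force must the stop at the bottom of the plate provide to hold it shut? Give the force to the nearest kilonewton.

P ≈ 120 kN

γ = 1.025 × 9.81 = 10.05525 kN/m³.
The plate makes 27° with the vertical, i.e. θ = 90° − 27° = 63° to the horizontal. Measuring y along the incline from the free-surface line, vertical depth h = y·sinθ with sinθ = 0.891007.
The centroid is at the centre, 1.255 m below the top of the plate, so y_c = 3.86 + 1.255 = 5.115 m and h_c = 5.115 × 0.891007 = 4.5575 m.
A = π(1.255)² = 4.94809 m².
Resultant F = γ·h_c·A = 10.05525 × 4.5575 × 4.94809 = 226.755 kN.
I_c = πr⁴/4 = π × 1.255⁴/4 = 1.94834 m⁴.
Centre of pressure: y_p = y_c + I_c/(y_c·A) = 5.115 + 1.94834/(5.115 × 4.94809) = 5.115 + 0.0769806 = 5.19198 m along the plane.
The resultant acts 1.255 + 0.0769806 = 1.33198 m (along the plate) below the hinge at the top edge, so the moment about the hinge is M = F × 1.33198 = 226.755 × 1.33198 = 302.033 kN·m.
A normal force at the bottom, 2.51 m from the hinge, must supply this moment: P = 302.033/2.51 = 120.332 kN.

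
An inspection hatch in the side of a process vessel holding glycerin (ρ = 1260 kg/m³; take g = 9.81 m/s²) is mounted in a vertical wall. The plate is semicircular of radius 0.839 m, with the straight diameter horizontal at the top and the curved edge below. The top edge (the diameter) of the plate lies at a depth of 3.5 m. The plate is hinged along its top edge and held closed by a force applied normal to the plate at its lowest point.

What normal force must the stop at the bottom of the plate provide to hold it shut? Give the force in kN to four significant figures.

γ = ρg = 1260 × 9.81 / 1000 = 12.3606 kN/m³.
The centroid of a semicircle lies 4r/(3π) = 0.356083 m from the diameter, here below the top edge, so the centroid depth is h_c = 3.5 + 0.356083 = 3.85608 m.
A = πr²/2 = π × 0.839²/2 = 1.10572 m².
Resultant F = γ·h_c·A = 12.3606 × 3.85608 × 1.10572 = 52.7024 kN.
I_c = (π/8 − 8/(9π))·r⁴ = 0.109757 × 0.839⁴ = 0.0543851 m⁴.
Centre of pressure: y_p = y_c + I_c/(y_c·A) = 3.85608 + 0.0543851/(3.85608 × 1.10572) = 3.85608 + 0.0127552 = 3.86884 m along the plane.
The resultant acts 0.356083 + 0.0127552 = 0.368838 m (along the plate) below the hinge at the top edge, so the moment about the hinge is M = F × 0.368838 = 52.7024 × 0.368838 = 19.4386 kN·m.
A normal force at the bottom, 0.839 m from the hinge, must supply this moment: P = 19.4386/0.839 = 23.1688 kN.

P ≈ 23.17 kN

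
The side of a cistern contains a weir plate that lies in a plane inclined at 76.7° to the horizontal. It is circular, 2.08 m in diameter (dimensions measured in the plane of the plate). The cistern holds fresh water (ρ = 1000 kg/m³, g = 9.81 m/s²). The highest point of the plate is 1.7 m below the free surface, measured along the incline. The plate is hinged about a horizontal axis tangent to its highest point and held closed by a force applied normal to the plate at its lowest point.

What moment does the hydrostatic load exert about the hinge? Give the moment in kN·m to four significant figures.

γ = ρg = 1000 × 9.81 = 9810 N/m³ = 9.81 kN/m³.
Let θ = 76.7° be the plate's angle to the horizontal; measure y along the incline from where the plane meets the free surface. Vertical depth h = y·sinθ with sinθ = 0.973179.
The centroid is at the centre, 1.04 m below the top of the plate, so y_c = 1.7 + 1.04 = 2.74 m and h_c = 2.74 × 0.973179 = 2.66651 m.
A = π(1.04)² = 3.39795 m².
Resultant F = γ·h_c·A = 9.81 × 2.66651 × 3.39795 = 88.8851 kN.
I_c = πr⁴/4 = π × 1.04⁴/4 = 0.918805 m⁴.
Centre of pressure: y_p = y_c + I_c/(y_c·A) = 2.74 + 0.918805/(2.74 × 3.39795) = 2.74 + 0.0986861 = 2.83869 m along the plane.
The resultant acts 1.04 + 0.0986861 = 1.13869 m (along the plate) below the hinge at the top edge, so the moment about the hinge is M = F × 1.13869 = 88.8851 × 1.13869 = 101.213 kN·m.

M ≈ 101.2 kN·m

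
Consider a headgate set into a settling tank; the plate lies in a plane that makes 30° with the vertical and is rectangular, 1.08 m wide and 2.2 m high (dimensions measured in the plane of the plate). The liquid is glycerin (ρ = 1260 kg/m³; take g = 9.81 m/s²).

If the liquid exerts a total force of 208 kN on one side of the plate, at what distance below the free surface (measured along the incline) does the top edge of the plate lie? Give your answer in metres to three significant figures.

y_top ≈ 7.08 m

γ = ρg = 1260 × 9.81 / 1000 = 12.3606 kN/m³.
A = 1.08 × 2.2 = 2.376 m².
From F = γ·h_c·A, the centroid depth is h_c = 208/(12.3606 × 2.376) = 7.08235 m.
The plate makes 30° with the vertical, i.e. θ = 90° − 30° = 60° to the horizontal. Measuring y along the incline from the free-surface line, vertical depth h = y·sinθ with sinθ = 0.866025.
Along the incline, y_c = h_c/sinθ = 7.08235/0.866025 = 8.178 m.
The centroid lies 2.2/2 = 1.1 m below the top edge, so the top edge sits at y_top = 8.178 − 1.1 = 7.078 m along the incline.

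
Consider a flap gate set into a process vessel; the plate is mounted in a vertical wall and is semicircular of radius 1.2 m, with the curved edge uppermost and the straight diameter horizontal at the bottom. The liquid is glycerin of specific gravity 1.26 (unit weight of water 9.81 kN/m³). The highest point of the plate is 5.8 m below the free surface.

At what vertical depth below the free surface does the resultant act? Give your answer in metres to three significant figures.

h_p = 6.51 m

γ = 1.26 × 9.81 = 12.3606 kN/m³.
The centroid lies 4r/(3π) = 0.509296 m above the diameter, so r − 4r/(3π) = 1.2 − 0.509296 = 0.690704 m below the topmost point, so the centroid depth is h_c = 5.8 + 0.690704 = 6.4907 m.
A = πr²/2 = π × 1.2²/2 = 2.26195 m².
Resultant F = γ·h_c·A = 12.3606 × 6.4907 × 2.26195 = 181.474 kN.
I_c = (π/8 − 8/(9π))·r⁴ = 0.109757 × 1.2⁴ = 0.227592 m⁴.
Centre of pressure: y_p = y_c + I_c/(y_c·A) = 6.4907 + 0.227592/(6.4907 × 2.26195) = 6.4907 + 0.0155018 = 6.5062 m along the plane.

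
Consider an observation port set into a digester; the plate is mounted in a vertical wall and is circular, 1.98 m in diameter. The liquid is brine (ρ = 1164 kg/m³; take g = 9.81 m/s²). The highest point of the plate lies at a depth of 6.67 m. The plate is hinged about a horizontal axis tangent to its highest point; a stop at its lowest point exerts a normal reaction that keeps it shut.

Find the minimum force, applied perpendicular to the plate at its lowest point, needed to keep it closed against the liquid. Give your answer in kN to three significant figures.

γ = ρg = 1164 × 9.81 / 1000 = 11.41884 kN/m³.
The centroid is at the centre, 0.99 m below the top of the plate, so the centroid depth is h_c = 6.67 + 0.99 = 7.66 m.
A = π(0.99)² = 3.07907 m².
Resultant F = γ·h_c·A = 11.41884 × 7.66 × 3.07907 = 269.321 kN.
I_c = πr⁴/4 = π × 0.99⁴/4 = 0.75445 m⁴.
Centre of pressure: y_p = y_c + I_c/(y_c·A) = 7.66 + 0.75445/(7.66 × 3.07907) = 7.66 + 0.0319876 = 7.69199 m along the plane.
The resultant acts 0.99 + 0.0319876 = 1.02199 m (along the plate) below the hinge at the top edge, so the moment about the hinge is M = F × 1.02199 = 269.321 × 1.02199 = 275.243 kN·m.
A normal force at the bottom, 1.98 m from the hinge, must supply this moment: P = 275.243/1.98 = 139.012 kN.

P ≈ 139 kN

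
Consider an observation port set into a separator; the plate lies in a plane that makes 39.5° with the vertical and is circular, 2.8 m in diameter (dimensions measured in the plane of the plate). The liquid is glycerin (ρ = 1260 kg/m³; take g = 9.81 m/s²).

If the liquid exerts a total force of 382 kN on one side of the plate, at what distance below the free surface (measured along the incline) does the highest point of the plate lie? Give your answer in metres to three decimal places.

y_top ≈ 5.104 m

γ = ρg = 1260 × 9.81 / 1000 = 12.3606 kN/m³.
A = π(1.4)² = 6.15752 m².
From F = γ·h_c·A, the centroid depth is h_c = 382/(12.3606 × 6.15752) = 5.01901 m.
The plate makes 39.5° with the vertical, i.e. θ = 90° − 39.5° = 50.5° to the horizontal. Measuring y along the incline from the free-surface line, vertical depth h = y·sinθ with sinθ = 0.771625.
Along the incline, y_c = h_c/sinθ = 5.01901/0.771625 = 6.50447 m.
The centroid is at the centre, 1.4 m below the top of the plate, so the highest point sits at y_top = 6.50447 − 1.4 = 5.10447 m along the incline.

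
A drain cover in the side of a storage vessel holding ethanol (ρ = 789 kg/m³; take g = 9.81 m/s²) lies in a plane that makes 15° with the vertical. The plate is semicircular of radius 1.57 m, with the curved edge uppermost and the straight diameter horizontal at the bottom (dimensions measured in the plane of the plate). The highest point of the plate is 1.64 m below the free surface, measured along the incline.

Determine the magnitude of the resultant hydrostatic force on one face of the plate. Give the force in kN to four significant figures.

γ = ρg = 789 × 9.81 / 1000 = 7.74009 kN/m³.
The plate makes 15° with the vertical, i.e. θ = 90° − 15° = 75° to the horizontal. Measuring y along the incline from the free-surface line, vertical depth h = y·sinθ with sinθ = 0.965926.
The centroid lies 4r/(3π) = 0.666329 m above the diameter, so r − 4r/(3π) = 1.57 − 0.666329 = 0.903671 m below the topmost point, so y_c = 1.64 + 0.903671 = 2.54367 m and h_c = 2.54367 × 0.965926 = 2.457 m.
A = πr²/2 = π × 1.57²/2 = 3.87186 m².
Resultant F = γ·h_c·A = 7.74009 × 2.457 × 3.87186 = 73.6327 kN.

F ≈ 73.63 kN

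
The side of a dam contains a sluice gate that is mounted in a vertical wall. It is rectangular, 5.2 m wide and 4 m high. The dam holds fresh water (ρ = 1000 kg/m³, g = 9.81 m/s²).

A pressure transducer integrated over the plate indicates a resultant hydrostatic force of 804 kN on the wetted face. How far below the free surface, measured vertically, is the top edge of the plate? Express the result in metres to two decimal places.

d_top ≈ 1.94 m

γ = ρg = 1000 × 9.81 = 9810 N/m³ = 9.81 kN/m³.
A = 5.2 × 4 = 20.8 m².
From F = γ·h_c·A, the centroid depth is h_c = 804/(9.81 × 20.8) = 3.94025 m.
The centroid lies 4/2 = 2 m below the top edge, so the top edge sits at h_top = 3.94025 − 2 = 1.94025 m below the surface.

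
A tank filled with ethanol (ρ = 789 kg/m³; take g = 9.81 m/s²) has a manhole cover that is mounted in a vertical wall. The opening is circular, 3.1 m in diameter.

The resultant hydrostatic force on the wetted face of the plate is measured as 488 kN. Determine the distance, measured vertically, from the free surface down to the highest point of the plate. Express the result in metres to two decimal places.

d_top ≈ 6.80 m

γ = ρg = 789 × 9.81 / 1000 = 7.74009 kN/m³.
A = π(1.55)² = 7.54768 m².
From F = γ·h_c·A, the centroid depth is h_c = 488/(7.74009 × 7.54768) = 8.35334 m.
The centroid is at the centre, 1.55 m below the top of the plate, so the highest point sits at h_top = 8.35334 − 1.55 = 6.80334 m below the surface.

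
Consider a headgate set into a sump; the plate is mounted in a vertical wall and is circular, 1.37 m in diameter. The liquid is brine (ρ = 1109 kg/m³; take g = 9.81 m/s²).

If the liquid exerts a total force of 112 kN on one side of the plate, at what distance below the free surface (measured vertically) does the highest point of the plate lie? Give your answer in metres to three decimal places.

d_top ≈ 6.299 m

γ = ρg = 1109 × 9.81 / 1000 = 10.87929 kN/m³.
A = π(0.685)² = 1.47411 m².
From F = γ·h_c·A, the centroid depth is h_c = 112/(10.87929 × 1.47411) = 6.98373 m.
The centroid is at the centre, 0.685 m below the top of the plate, so the highest point sits at h_top = 6.98373 − 0.685 = 6.29873 m below the surface.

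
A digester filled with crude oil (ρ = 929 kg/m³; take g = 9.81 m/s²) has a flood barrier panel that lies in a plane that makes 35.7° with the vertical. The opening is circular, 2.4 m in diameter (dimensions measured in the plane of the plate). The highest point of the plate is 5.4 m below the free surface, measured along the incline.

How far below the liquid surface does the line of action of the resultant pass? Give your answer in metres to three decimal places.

γ = ρg = 929 × 9.81 / 1000 = 9.11349 kN/m³.
The plate makes 35.7° with the vertical, i.e. θ = 90° − 35.7° = 54.3° to the horizontal. Measuring y along the incline from the free-surface line, vertical depth h = y·sinθ with sinθ = 0.812084.
The centroid is at the centre, 1.2 m below the top of the plate, so y_c = 5.4 + 1.2 = 6.6 m and h_c = 6.6 × 0.812084 = 5.35975 m.
A = π(1.2)² = 4.52389 m².
Resultant F = γ·h_c·A = 9.11349 × 5.35975 × 4.52389 = 220.974 kN.
I_c = πr⁴/4 = π × 1.2⁴/4 = 1.6286 m⁴.
Centre of pressure: y_p = y_c + I_c/(y_c·A) = 6.6 + 1.6286/(6.6 × 4.52389) = 6.6 + 0.0545454 = 6.65455 m along the plane.
Vertically, h_p = y_p·sinθ = 6.65455 × 0.812084 = 5.40405 m.

h_p = 5.404 m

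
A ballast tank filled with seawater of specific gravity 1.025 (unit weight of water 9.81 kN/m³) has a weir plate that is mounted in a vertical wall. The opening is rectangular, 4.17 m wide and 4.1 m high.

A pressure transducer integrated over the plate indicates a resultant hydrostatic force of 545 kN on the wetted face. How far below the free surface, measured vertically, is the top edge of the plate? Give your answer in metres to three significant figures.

d_top ≈ 1.12 m

γ = 1.025 × 9.81 = 10.05525 kN/m³.
A = 4.17 × 4.1 = 17.097 m².
From F = γ·h_c·A, the centroid depth is h_c = 545/(10.05525 × 17.097) = 3.17018 m.
The centroid lies 4.1/2 = 2.05 m below the top edge, so the top edge sits at h_top = 3.17018 − 2.05 = 1.12018 m below the surface.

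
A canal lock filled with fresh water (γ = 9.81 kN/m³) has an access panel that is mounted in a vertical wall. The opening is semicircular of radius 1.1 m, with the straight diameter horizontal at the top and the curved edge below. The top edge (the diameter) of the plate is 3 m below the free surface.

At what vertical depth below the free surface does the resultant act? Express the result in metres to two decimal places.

h_p = 3.49 m

γ = 9.81 kN/m³.
The centroid of a semicircle lies 4r/(3π) = 0.466854 m from the diameter, here below the top edge, so the centroid depth is h_c = 3 + 0.466854 = 3.46685 m.
A = πr²/2 = π × 1.1²/2 = 1.90066 m².
Resultant F = γ·h_c·A = 9.81 × 3.46685 × 1.90066 = 64.6411 kN.
I_c = (π/8 − 8/(9π))·r⁴ = 0.109757 × 1.1⁴ = 0.160695 m⁴.
Centre of pressure: y_p = y_c + I_c/(y_c·A) = 3.46685 + 0.160695/(3.46685 × 1.90066) = 3.46685 + 0.0243873 = 3.49124 m along the plane.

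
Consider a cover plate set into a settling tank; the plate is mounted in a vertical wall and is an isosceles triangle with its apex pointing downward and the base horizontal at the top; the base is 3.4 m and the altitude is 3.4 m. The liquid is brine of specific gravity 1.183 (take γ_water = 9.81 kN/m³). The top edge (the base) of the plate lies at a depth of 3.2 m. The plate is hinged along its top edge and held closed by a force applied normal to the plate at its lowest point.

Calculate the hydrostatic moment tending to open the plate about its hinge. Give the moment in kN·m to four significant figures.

γ = 1.183 × 9.81 = 11.60523 kN/m³.
With the apex down, the centroid sits h/3 = 3.4/3 = 1.13333 m below the base (the top edge), so the centroid depth is h_c = 3.2 + 1.13333 = 4.33333 m.
A = ½ × 3.4 × 3.4 = 5.78 m².
Resultant F = γ·h_c·A = 11.60523 × 4.33333 × 5.78 = 290.672 kN.
I_c = b·h³/36 = 3.4 × 3.4³/36 = 3.71204 m⁴.
Centre of pressure: y_p = y_c + I_c/(y_c·A) = 4.33333 + 3.71204/(4.33333 × 5.78) = 4.33333 + 0.148205 = 4.48154 m along the plane.
The resultant acts 1.13333 + 0.148205 = 1.28153 m (along the plate) below the hinge at the top edge, so the moment about the hinge is M = F × 1.28153 = 290.672 × 1.28153 = 372.505 kN·m.

M ≈ 372.5 kN·m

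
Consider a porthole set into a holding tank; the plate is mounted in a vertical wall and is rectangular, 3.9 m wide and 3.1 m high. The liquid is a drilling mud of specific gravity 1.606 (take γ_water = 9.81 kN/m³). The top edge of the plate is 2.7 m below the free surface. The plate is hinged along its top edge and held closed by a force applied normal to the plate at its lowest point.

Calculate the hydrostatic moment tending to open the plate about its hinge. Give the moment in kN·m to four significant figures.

M ≈ 1407 kN·m

γ = 1.606 × 9.81 = 15.75486 kN/m³.
The centroid lies 3.1/2 = 1.55 m below the top edge, so the centroid depth is h_c = 2.7 + 1.55 = 4.25 m.
A = 3.9 × 3.1 = 12.09 m².
Resultant F = γ·h_c·A = 15.75486 × 4.25 × 12.09 = 809.524 kN.
I_c = b·h³/12 = 3.9 × 3.1³/12 = 9.68208 m⁴.
Centre of pressure: y_p = y_c + I_c/(y_c·A) = 4.25 + 9.68208/(4.25 × 12.09) = 4.25 + 0.188431 = 4.43843 m along the plane.
The resultant acts 1.55 + 0.188431 = 1.73843 m (along the plate) below the hinge at the top edge, so the moment about the hinge is M = F × 1.73843 = 809.524 × 1.73843 = 1407.3 kN·m.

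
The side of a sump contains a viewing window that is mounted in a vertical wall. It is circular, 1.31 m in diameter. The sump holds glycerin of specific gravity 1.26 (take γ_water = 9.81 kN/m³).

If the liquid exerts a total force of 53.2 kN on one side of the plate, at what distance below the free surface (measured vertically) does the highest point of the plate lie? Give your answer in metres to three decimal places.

d_top ≈ 2.538 m

γ = 1.26 × 9.81 = 12.3606 kN/m³.
A = π(0.655)² = 1.34782 m².
From F = γ·h_c·A, the centroid depth is h_c = 53.2/(12.3606 × 1.34782) = 3.1933 m.
The centroid is at the centre, 0.655 m below the top of the plate, so the highest point sits at h_top = 3.1933 − 0.655 = 2.5383 m below the surface.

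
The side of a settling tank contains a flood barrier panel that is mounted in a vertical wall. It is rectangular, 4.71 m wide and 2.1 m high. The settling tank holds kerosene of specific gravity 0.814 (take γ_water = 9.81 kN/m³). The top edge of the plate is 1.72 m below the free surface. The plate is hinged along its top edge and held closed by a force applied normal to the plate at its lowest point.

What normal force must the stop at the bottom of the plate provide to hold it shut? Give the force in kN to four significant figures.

γ = 0.814 × 9.81 = 7.98534 kN/m³.
The centroid lies 2.1/2 = 1.05 m below the top edge, so the centroid depth is h_c = 1.72 + 1.05 = 2.77 m.
A = 4.71 × 2.1 = 9.891 m².
Resultant F = γ·h_c·A = 7.98534 × 2.77 × 9.891 = 218.783 kN.
I_c = b·h³/12 = 4.71 × 2.1³/12 = 3.63494 m⁴.
Centre of pressure: y_p = y_c + I_c/(y_c·A) = 2.77 + 3.63494/(2.77 × 9.891) = 2.77 + 0.132671 = 2.90267 m along the plane.
The resultant acts 1.05 + 0.132671 = 1.18267 m (along the plate) below the hinge at the top edge, so the moment about the hinge is M = F × 1.18267 = 218.783 × 1.18267 = 258.748 kN·m.
A normal force at the bottom, 2.1 m from the hinge, must supply this moment: P = 258.748/2.1 = 123.213 kN.

P ≈ 123.2 kN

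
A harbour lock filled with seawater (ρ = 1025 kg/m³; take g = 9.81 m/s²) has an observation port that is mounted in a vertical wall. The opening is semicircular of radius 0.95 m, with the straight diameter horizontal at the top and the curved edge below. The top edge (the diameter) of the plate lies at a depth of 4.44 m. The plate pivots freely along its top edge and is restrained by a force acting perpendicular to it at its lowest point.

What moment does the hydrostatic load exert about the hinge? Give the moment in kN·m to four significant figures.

γ = ρg = 1025 × 9.81 / 1000 = 10.05525 kN/m³.
The centroid of a semicircle lies 4r/(3π) = 0.403193 m from the diameter, here below the top edge, so the centroid depth is h_c = 4.44 + 0.403193 = 4.84319 m.
A = πr²/2 = π × 0.95²/2 = 1.41764 m².
Resultant F = γ·h_c·A = 10.05525 × 4.84319 × 1.41764 = 69.0383 kN.
I_c = (π/8 − 8/(9π))·r⁴ = 0.109757 × 0.95⁴ = 0.0893978 m⁴.
Centre of pressure: y_p = y_c + I_c/(y_c·A) = 4.84319 + 0.0893978/(4.84319 × 1.41764) = 4.84319 + 0.0130206 = 4.85621 m along the plane.
The resultant acts 0.403193 + 0.0130206 = 0.416214 m (along the plate) below the hinge at the top edge, so the moment about the hinge is M = F × 0.416214 = 69.0383 × 0.416214 = 28.7347 kN·m.

M ≈ 28.73 kN·m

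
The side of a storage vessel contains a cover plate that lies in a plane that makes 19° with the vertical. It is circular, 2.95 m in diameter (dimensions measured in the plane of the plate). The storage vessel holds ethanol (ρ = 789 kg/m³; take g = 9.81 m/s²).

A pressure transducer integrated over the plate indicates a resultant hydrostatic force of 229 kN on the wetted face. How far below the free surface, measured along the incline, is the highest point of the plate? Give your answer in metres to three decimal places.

y_top ≈ 3.103 m

γ = ρg = 789 × 9.81 / 1000 = 7.74009 kN/m³.
A = π(1.475)² = 6.83493 m².
From F = γ·h_c·A, the centroid depth is h_c = 229/(7.74009 × 6.83493) = 4.32868 m.
The plate makes 19° with the vertical, i.e. θ = 90° − 19° = 71° to the horizontal. Measuring y along the incline from the free-surface line, vertical depth h = y·sinθ with sinθ = 0.945519.
Along the incline, y_c = h_c/sinθ = 4.32868/0.945519 = 4.5781 m.
The centroid is at the centre, 1.475 m below the top of the plate, so the highest point sits at y_top = 4.5781 − 1.475 = 3.1031 m along the incline.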